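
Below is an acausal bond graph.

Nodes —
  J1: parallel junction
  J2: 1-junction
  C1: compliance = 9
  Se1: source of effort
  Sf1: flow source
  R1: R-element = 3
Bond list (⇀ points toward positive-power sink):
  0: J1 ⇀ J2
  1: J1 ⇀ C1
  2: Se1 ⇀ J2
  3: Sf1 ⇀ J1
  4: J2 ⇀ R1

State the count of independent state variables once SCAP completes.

1  (C1 all integral)

#2 stroke at J2  (Se1 fixes effort; stroke away)
#3 stroke at Sf1  (Sf1 fixes flow; stroke at Sf1)
#1 stroke at J1  (C1 outputs effort q/C1)
#0 stroke at J2  (common-e at J1 fixed by 1)
#4 stroke at R1  (J2: last free bond brings flow in)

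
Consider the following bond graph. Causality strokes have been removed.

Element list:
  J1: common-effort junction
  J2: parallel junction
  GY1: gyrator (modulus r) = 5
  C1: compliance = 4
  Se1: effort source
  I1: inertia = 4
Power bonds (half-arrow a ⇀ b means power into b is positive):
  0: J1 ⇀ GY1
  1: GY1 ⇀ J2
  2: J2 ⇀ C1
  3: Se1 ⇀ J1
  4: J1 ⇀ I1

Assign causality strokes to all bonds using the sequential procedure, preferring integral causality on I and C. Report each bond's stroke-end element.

#3 →J1  (source Se1 imposes e)
#0 →GY1  (J1 effort already set via bond 3)
#4 →I1  (0-jn J1 has e-setter on 3)
#1 →GY1  (GY1 both-in/both-out from 0)
#2 →J2  (J2: last free bond brings effort in)

b0 |GY1
b1 |GY1
b2 |J2
b3 |J1
b4 |I1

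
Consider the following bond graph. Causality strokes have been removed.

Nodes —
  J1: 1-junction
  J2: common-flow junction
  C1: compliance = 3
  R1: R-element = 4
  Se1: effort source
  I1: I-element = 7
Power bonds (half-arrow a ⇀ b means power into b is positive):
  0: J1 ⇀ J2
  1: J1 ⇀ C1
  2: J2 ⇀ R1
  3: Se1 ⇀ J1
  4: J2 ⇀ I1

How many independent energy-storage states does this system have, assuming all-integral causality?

b3 stroke→J1  (Se1: effort source, stroke at far end)
b1 stroke→J1  (prefer integral on C1)
b0 stroke→J2  (J1: last free bond brings flow in)
b4 stroke→I1  (prefer integral on I1)
b2 stroke→J2  (J2 flow already set via bond 4)

2  (C1, I1 all integral)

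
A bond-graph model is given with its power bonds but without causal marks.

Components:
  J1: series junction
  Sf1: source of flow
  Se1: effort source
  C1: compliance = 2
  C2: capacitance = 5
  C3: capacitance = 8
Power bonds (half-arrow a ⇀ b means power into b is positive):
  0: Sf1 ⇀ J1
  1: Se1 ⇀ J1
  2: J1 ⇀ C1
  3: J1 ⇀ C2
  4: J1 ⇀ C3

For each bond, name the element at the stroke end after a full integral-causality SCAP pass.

#0 |Sf1  (source Sf1 imposes f)
#1 |J1  (Se1 (Se) sets effort on bond)
#2 |J1  (common-f at J1 fixed by 0)
#3 |J1  (common-f at J1 fixed by 0)
#4 |J1  (J1: bond 0 brought flow, rest push out)

b0 stroke→Sf1
b1 stroke→J1
b2 stroke→J1
b3 stroke→J1
b4 stroke→J1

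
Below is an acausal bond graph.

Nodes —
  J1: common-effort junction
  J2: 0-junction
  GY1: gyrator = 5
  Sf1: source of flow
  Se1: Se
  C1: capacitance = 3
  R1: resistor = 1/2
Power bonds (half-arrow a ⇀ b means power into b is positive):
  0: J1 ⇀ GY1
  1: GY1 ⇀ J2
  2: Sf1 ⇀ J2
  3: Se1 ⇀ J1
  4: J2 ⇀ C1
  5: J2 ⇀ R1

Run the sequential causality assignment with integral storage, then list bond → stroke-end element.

b0 →GY1
b1 →GY1
b2 →Sf1
b3 →J1
b4 →J2
b5 →R1

β2 stroke at Sf1  (source Sf1 imposes f)
β3 stroke at J1  (Se1: effort source, stroke at far end)
β0 stroke at GY1  (common-e at J1 fixed by 3)
β1 stroke at GY1  (GY1: gyrator matches bond 0)
β4 stroke at J2  (C1 integral (e out))
β5 stroke at R1  (common-e at J2 fixed by 4)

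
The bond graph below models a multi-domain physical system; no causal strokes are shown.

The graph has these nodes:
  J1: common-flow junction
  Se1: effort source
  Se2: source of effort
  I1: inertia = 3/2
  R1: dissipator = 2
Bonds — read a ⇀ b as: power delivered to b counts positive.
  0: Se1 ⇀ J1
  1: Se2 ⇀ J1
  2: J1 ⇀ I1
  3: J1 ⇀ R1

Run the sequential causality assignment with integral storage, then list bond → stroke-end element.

bond 0 stroke→J1
bond 1 stroke→J1
bond 2 stroke→I1
bond 3 stroke→J1

β0 stroke→J1  (Se1: effort source, stroke at far end)
β1 stroke→J1  (Se2 (Se) sets effort on bond)
β2 stroke→I1  (I1: I, integral causality)
β3 stroke→J1  (J1: bond 2 brought flow, rest push out)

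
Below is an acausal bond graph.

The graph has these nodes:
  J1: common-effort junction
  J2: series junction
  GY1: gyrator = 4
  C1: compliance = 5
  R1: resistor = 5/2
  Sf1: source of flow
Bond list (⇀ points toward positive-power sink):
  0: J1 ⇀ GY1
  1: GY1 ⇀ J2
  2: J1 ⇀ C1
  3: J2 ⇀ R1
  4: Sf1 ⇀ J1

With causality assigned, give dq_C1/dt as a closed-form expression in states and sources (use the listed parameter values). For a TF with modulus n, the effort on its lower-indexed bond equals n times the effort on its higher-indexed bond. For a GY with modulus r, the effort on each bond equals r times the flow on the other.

β4 stroke→Sf1  (Sf1 (Sf) sets flow on bond)
β2 stroke→J1  (C1: C, integral causality)
β0 stroke→GY1  (J1: bond 2 brought effort, rest push out)
β1 stroke→GY1  (GY1: gyrator matches bond 0)
β3 stroke→J2  (J2 flow already set via bond 1)

dq_C1/dt = F_Sf1 - q_C1/32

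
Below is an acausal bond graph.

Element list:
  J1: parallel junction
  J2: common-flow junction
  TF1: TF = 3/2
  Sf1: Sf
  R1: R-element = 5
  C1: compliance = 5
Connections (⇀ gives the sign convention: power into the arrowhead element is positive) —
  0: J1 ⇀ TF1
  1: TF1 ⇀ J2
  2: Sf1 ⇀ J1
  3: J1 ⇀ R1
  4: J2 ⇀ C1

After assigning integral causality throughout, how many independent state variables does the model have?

1  (C1 all integral)

bond 2 |Sf1  (source Sf1 imposes f)
bond 4 |J2  (prefer integral on C1)
bond 1 |TF1  (J2: last free bond brings flow in)
bond 0 |J1  (TF TF1: opposite of bond 1)
bond 3 |R1  (J1 effort already set via bond 0)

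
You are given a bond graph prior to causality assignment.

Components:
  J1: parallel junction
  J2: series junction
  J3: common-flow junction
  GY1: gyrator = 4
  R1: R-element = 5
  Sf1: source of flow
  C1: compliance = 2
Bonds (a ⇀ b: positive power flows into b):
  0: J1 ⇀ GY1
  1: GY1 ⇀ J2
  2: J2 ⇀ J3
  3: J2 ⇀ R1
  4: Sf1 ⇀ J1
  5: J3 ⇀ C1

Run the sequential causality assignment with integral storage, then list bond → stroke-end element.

bond 4 stroke→Sf1  (Sf1 fixes flow; stroke at Sf1)
bond 0 stroke→J1  (J1 needs exactly one e-in)
bond 1 stroke→J2  (GY1: gyrator matches bond 0)
bond 5 stroke→J3  (C1 integral (e out))
bond 2 stroke→J2  (only one flow-in slot at J3)
bond 3 stroke→R1  (J2: last free bond brings flow in)

#0 stroke→J1
#1 stroke→J2
#2 stroke→J2
#3 stroke→R1
#4 stroke→Sf1
#5 stroke→J3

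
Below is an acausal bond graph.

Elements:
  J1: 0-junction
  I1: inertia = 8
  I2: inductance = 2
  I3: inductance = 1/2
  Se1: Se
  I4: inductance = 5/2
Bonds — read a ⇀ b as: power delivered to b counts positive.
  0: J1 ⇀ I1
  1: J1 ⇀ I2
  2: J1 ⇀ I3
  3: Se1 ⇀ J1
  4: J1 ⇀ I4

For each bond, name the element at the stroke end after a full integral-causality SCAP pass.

bond 0 |I1
bond 1 |I2
bond 2 |I3
bond 3 |J1
bond 4 |I4

bond 3 stroke→J1  (Se1 fixes effort; stroke away)
bond 0 stroke→I1  (0-jn J1 has e-setter on 3)
bond 1 stroke→I2  (common-e at J1 fixed by 3)
bond 2 stroke→I3  (common-e at J1 fixed by 3)
bond 4 stroke→I4  (0-jn J1 has e-setter on 3)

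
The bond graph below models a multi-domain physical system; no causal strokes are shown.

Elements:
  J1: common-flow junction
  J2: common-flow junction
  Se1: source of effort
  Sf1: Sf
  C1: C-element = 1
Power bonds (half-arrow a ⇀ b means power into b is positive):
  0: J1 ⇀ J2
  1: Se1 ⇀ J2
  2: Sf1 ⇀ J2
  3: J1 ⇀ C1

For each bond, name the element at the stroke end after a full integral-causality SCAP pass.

b1 stroke→J2  (Se1 (Se) sets effort on bond)
b2 stroke→Sf1  (Sf1 fixes flow; stroke at Sf1)
b0 stroke→J2  (J2 flow already set via bond 2)
b3 stroke→J1  (common-f at J1 fixed by 0)

b0 stroke→J2
b1 stroke→J2
b2 stroke→Sf1
b3 stroke→J1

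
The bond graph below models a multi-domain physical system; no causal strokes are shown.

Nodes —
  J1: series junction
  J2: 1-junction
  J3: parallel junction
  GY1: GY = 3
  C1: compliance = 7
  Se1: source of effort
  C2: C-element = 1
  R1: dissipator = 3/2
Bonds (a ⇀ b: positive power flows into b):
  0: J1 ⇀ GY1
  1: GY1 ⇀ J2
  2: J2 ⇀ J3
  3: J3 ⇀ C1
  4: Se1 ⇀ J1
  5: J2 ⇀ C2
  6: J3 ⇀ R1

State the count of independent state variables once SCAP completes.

2  (C1, C2 all integral)

bond 4 →J1  (Se1 fixes effort; stroke away)
bond 0 →GY1  (only one flow-in slot at J1)
bond 1 →GY1  (GY GY1: same side as bond 0)
bond 2 →J2  (common-f at J2 fixed by 1)
bond 5 →J2  (J2: bond 1 brought flow, rest push out)
bond 3 →J3  (prefer integral on C1)
bond 6 →R1  (common-e at J3 fixed by 3)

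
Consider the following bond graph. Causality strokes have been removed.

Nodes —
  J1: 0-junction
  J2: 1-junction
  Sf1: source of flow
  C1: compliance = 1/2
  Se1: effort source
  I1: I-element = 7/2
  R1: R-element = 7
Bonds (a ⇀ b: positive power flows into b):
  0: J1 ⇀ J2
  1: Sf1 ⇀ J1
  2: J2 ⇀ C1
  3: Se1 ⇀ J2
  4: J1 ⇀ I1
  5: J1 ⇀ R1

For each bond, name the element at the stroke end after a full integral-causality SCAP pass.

bond 0 →J1
bond 1 →Sf1
bond 2 →J2
bond 3 →J2
bond 4 →I1
bond 5 →R1

b1 stroke at Sf1  (source Sf1 imposes f)
b3 stroke at J2  (source Se1 imposes e)
b2 stroke at J2  (C1 outputs effort q/C1)
b0 stroke at J1  (only one flow-in slot at J2)
b4 stroke at I1  (0-jn J1 has e-setter on 0)
b5 stroke at R1  (J1 effort already set via bond 0)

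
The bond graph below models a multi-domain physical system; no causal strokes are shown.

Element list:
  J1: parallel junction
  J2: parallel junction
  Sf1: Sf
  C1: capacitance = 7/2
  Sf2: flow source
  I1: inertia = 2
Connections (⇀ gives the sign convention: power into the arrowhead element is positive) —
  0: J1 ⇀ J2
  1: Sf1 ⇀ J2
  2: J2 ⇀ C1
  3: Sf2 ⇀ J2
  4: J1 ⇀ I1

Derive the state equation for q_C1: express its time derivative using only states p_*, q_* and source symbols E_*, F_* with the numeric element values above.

#1 stroke→Sf1  (Sf1 fixes flow; stroke at Sf1)
#3 stroke→Sf2  (Sf2: flow source, stroke at near end)
#2 stroke→J2  (C1 integral (e out))
#0 stroke→J1  (J2 effort already set via bond 2)
#4 stroke→I1  (0-jn J1 has e-setter on 0)

dq_C1/dt = F_Sf1 + F_Sf2 - p_I1/2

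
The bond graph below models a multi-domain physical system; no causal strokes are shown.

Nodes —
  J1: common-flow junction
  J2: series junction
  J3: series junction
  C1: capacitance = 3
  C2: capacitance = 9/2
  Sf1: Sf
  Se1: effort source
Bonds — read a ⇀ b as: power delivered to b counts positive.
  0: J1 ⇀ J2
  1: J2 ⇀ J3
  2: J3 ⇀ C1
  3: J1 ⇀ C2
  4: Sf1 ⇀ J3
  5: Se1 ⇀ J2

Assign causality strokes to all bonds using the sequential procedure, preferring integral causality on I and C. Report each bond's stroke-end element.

bond 4 |Sf1  (Sf1: flow source, stroke at near end)
bond 5 |J2  (Se1: effort source, stroke at far end)
bond 1 |J3  (common-f at J3 fixed by 4)
bond 2 |J3  (common-f at J3 fixed by 4)
bond 0 |J2  (J2: bond 1 brought flow, rest push out)
bond 3 |J1  (J1: bond 0 brought flow, rest push out)

b0 stroke at J2
b1 stroke at J3
b2 stroke at J3
b3 stroke at J1
b4 stroke at Sf1
b5 stroke at J2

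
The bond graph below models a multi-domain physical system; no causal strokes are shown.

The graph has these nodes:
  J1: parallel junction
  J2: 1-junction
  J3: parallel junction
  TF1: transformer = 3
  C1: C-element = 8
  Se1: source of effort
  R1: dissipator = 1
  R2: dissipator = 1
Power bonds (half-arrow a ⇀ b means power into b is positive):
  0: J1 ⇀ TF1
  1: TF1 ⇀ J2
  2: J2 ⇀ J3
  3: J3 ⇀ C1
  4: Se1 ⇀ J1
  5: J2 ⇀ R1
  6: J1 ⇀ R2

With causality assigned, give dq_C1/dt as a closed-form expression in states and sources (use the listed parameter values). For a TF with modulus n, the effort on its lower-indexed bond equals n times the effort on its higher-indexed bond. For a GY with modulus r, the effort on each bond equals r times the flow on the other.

β4 stroke at J1  (Se1: effort source, stroke at far end)
β0 stroke at TF1  (J1: bond 4 brought effort, rest push out)
β6 stroke at R2  (J1 effort already set via bond 4)
β1 stroke at J2  (TF1 one-in-one-out from 0)
β3 stroke at J3  (C1: C, integral causality)
β2 stroke at J2  (J3: bond 3 brought effort, rest push out)
β5 stroke at R1  (J2 needs exactly one f-in)

dq_C1/dt = E_Se1/3 - q_C1/8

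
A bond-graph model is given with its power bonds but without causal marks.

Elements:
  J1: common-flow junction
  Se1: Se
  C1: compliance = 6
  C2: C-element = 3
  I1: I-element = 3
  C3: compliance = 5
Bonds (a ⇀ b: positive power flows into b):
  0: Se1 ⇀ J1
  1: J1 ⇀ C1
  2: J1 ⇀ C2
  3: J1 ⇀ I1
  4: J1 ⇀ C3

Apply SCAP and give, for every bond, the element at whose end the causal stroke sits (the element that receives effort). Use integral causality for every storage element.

bond 0 stroke→J1
bond 1 stroke→J1
bond 2 stroke→J1
bond 3 stroke→I1
bond 4 stroke→J1

#0 |J1  (source Se1 imposes e)
#1 |J1  (C1 integral (e out))
#2 |J1  (C2 integral (e out))
#3 |I1  (I1: I, integral causality)
#4 |J1  (1-jn J1 has f-setter on 3)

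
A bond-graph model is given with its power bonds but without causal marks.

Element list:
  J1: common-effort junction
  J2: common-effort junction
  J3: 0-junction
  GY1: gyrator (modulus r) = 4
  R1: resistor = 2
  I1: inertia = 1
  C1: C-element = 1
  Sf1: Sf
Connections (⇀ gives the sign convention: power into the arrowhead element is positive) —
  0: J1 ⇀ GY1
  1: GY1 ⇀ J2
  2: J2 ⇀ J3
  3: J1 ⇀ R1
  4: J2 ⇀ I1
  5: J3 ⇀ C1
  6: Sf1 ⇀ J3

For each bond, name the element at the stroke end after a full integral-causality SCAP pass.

b6 stroke→Sf1  (Sf1: flow source, stroke at near end)
b4 stroke→I1  (prefer integral on I1)
b5 stroke→J3  (C1 integral (e out))
b2 stroke→J2  (J3 effort already set via bond 5)
b1 stroke→GY1  (J2 effort already set via bond 2)
b0 stroke→GY1  (through GY1, causality inverts; strokes same side of GY1)
b3 stroke→J1  (J1: last free bond brings effort in)

#0 |GY1
#1 |GY1
#2 |J2
#3 |J1
#4 |I1
#5 |J3
#6 |Sf1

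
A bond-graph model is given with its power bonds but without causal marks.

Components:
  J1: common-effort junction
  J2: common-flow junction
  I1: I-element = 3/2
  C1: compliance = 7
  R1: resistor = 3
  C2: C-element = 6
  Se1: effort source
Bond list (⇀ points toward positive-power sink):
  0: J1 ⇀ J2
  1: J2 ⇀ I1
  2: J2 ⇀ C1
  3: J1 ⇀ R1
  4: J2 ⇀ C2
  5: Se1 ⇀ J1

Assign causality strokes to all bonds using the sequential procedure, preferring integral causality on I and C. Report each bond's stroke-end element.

b5 →J1  (Se1 (Se) sets effort on bond)
b0 →J2  (0-jn J1 has e-setter on 5)
b3 →R1  (0-jn J1 has e-setter on 5)
b1 →I1  (I1 integral (f out))
b2 →J2  (1-jn J2 has f-setter on 1)
b4 →J2  (1-jn J2 has f-setter on 1)

β0 →J2
β1 →I1
β2 →J2
β3 →R1
β4 →J2
β5 →J1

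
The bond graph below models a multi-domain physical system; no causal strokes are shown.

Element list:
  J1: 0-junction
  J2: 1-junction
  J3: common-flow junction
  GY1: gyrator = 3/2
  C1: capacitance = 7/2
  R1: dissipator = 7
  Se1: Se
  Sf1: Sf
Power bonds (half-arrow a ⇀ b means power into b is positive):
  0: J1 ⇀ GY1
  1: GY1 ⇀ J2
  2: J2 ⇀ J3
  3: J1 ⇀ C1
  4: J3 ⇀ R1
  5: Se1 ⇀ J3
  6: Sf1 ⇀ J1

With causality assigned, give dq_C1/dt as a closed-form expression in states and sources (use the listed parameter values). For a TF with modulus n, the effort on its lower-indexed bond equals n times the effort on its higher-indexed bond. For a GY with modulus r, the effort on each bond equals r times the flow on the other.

β5 →J3  (Se1 (Se) sets effort on bond)
β6 →Sf1  (source Sf1 imposes f)
β3 →J1  (prefer integral on C1)
β0 →GY1  (0-jn J1 has e-setter on 3)
β1 →GY1  (GY1: gyrator matches bond 0)
β2 →J2  (common-f at J2 fixed by 1)
β4 →J3  (J3 flow already set via bond 2)

dq_C1/dt = 2*E_Se1/3 + F_Sf1 - 8*q_C1/9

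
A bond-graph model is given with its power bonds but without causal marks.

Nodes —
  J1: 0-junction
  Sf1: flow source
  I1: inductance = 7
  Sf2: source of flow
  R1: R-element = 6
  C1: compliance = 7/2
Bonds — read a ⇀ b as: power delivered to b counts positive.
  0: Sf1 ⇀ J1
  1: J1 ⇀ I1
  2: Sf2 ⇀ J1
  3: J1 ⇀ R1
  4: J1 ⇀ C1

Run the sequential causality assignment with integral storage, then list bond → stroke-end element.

β0 →Sf1  (source Sf1 imposes f)
β2 →Sf2  (Sf2 (Sf) sets flow on bond)
β1 →I1  (I1: I, integral causality)
β4 →J1  (prefer integral on C1)
β3 →R1  (J1: bond 4 brought effort, rest push out)

#0 stroke at Sf1
#1 stroke at I1
#2 stroke at Sf2
#3 stroke at R1
#4 stroke at J1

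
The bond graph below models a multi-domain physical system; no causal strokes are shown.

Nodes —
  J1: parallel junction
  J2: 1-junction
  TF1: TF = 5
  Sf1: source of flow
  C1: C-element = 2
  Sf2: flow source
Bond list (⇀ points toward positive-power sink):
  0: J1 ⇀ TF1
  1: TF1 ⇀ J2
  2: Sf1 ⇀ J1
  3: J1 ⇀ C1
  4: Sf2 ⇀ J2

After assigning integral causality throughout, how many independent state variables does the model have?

1  (C1 all integral)

#2 stroke→Sf1  (source Sf1 imposes f)
#4 stroke→Sf2  (Sf2 fixes flow; stroke at Sf2)
#1 stroke→J2  (common-f at J2 fixed by 4)
#0 stroke→TF1  (through TF1, causality passes straight; one stroke at TF1)
#3 stroke→J1  (closing 0-jn rule on J1)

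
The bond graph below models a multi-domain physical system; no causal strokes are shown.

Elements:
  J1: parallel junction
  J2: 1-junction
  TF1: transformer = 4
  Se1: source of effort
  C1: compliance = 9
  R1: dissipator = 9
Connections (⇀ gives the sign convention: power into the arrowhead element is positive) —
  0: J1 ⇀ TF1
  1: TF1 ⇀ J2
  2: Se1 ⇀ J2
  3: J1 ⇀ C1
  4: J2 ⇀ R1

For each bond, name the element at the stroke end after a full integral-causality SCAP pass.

#2 |J2  (source Se1 imposes e)
#3 |J1  (C1 outputs effort q/C1)
#0 |TF1  (0-jn J1 has e-setter on 3)
#1 |J2  (TF1: transformer flips bond 0)
#4 |R1  (closing 1-jn rule on J2)

#0 stroke at TF1
#1 stroke at J2
#2 stroke at J2
#3 stroke at J1
#4 stroke at R1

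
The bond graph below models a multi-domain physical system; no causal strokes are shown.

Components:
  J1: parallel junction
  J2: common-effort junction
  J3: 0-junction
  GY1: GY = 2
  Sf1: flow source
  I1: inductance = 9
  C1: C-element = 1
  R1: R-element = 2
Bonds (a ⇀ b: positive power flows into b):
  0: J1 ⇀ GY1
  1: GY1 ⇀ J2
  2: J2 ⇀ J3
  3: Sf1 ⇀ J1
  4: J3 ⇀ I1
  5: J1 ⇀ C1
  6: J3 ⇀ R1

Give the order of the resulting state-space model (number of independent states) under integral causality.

2  (C1, I1 all integral)

β3 stroke at Sf1  (Sf1 fixes flow; stroke at Sf1)
β4 stroke at I1  (I1 integral (f out))
β5 stroke at J1  (prefer integral on C1)
β0 stroke at GY1  (J1 effort already set via bond 5)
β1 stroke at GY1  (GY1 both-in/both-out from 0)
β2 stroke at J2  (J2: last free bond brings effort in)
β6 stroke at J3  (J3: last free bond brings effort in)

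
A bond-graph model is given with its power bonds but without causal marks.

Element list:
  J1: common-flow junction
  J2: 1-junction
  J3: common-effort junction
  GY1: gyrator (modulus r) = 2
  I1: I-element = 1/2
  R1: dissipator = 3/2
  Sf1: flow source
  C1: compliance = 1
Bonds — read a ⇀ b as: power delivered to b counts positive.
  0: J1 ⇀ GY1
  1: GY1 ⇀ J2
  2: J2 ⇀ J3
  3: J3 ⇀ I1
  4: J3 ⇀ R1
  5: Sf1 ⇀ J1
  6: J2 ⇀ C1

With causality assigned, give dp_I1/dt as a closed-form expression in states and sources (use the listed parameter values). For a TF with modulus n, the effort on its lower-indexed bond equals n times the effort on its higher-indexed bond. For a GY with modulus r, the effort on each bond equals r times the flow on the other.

b5 →Sf1  (Sf1: flow source, stroke at near end)
b0 →J1  (J1 flow already set via bond 5)
b1 →J2  (through GY1, causality inverts; strokes same side of GY1)
b3 →I1  (prefer integral on I1)
b6 →J2  (C1: C, integral causality)
b2 →J3  (only one flow-in slot at J2)
b4 →R1  (0-jn J3 has e-setter on 2)

dp_I1/dt = 2*F_Sf1 - q_C1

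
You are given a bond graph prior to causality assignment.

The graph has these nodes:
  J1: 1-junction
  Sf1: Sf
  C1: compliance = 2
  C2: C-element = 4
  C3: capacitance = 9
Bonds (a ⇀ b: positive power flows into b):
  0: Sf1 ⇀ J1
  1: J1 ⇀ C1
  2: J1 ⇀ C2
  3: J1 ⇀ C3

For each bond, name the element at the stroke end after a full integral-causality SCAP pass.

β0 |Sf1  (Sf1 (Sf) sets flow on bond)
β1 |J1  (1-jn J1 has f-setter on 0)
β2 |J1  (common-f at J1 fixed by 0)
β3 |J1  (1-jn J1 has f-setter on 0)

#0 |Sf1
#1 |J1
#2 |J1
#3 |J1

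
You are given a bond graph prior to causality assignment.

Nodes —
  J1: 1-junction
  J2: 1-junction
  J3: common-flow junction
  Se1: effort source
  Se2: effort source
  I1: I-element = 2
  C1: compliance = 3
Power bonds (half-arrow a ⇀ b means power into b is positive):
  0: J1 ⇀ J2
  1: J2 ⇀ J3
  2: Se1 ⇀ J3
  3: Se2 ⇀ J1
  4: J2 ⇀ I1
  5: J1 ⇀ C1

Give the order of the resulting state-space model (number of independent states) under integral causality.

2  (C1, I1 all integral)

#2 →J3  (Se1 fixes effort; stroke away)
#3 →J1  (Se2: effort source, stroke at far end)
#1 →J2  (J3 needs exactly one f-in)
#4 →I1  (I1: I, integral causality)
#0 →J2  (J2 flow already set via bond 4)
#5 →J1  (J1: bond 0 brought flow, rest push out)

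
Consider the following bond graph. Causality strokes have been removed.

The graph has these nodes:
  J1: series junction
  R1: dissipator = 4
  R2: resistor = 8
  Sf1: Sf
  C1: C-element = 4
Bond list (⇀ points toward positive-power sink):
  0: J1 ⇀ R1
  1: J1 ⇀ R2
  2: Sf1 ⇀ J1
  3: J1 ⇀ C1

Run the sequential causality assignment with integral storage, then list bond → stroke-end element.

bond 2 →Sf1  (Sf1 fixes flow; stroke at Sf1)
bond 0 →J1  (J1: bond 2 brought flow, rest push out)
bond 1 →J1  (J1: bond 2 brought flow, rest push out)
bond 3 →J1  (1-jn J1 has f-setter on 2)

bond 0 stroke at J1
bond 1 stroke at J1
bond 2 stroke at Sf1
bond 3 stroke at J1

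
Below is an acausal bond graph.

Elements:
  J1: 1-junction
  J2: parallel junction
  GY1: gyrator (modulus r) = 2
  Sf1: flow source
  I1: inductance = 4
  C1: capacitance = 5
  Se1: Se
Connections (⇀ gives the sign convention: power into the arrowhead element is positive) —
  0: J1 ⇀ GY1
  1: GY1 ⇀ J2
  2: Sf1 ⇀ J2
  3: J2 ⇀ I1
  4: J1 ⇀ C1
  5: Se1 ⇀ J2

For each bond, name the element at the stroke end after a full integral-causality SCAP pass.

β2 stroke at Sf1  (source Sf1 imposes f)
β5 stroke at J2  (Se1 fixes effort; stroke away)
β1 stroke at GY1  (J2 effort already set via bond 5)
β3 stroke at I1  (J2: bond 5 brought effort, rest push out)
β0 stroke at GY1  (GY1 both-in/both-out from 1)
β4 stroke at J1  (J1: bond 0 brought flow, rest push out)

#0 |GY1
#1 |GY1
#2 |Sf1
#3 |I1
#4 |J1
#5 |J2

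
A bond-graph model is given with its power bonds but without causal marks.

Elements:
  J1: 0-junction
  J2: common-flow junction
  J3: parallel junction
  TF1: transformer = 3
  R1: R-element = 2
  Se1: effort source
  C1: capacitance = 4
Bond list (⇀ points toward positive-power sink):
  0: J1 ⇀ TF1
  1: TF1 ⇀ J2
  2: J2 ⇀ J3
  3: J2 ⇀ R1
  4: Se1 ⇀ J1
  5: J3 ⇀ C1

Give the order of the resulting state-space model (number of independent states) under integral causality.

bond 4 stroke→J1  (Se1: effort source, stroke at far end)
bond 0 stroke→TF1  (J1: bond 4 brought effort, rest push out)
bond 1 stroke→J2  (through TF1, causality passes straight; one stroke at TF1)
bond 5 stroke→J3  (C1: C, integral causality)
bond 2 stroke→J2  (common-e at J3 fixed by 5)
bond 3 stroke→R1  (only one flow-in slot at J2)

1  (C1 all integral)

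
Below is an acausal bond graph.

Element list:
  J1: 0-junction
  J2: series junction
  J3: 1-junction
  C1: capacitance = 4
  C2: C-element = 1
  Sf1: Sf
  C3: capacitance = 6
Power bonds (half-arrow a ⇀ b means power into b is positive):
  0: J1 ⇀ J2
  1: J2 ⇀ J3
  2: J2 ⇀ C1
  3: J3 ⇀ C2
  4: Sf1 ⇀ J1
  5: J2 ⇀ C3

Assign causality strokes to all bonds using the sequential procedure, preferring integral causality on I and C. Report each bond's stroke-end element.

bond 0 →J1
bond 1 →J2
bond 2 →J2
bond 3 →J3
bond 4 →Sf1
bond 5 →J2

#4 →Sf1  (source Sf1 imposes f)
#0 →J1  (J1 needs exactly one e-in)
#1 →J2  (common-f at J2 fixed by 0)
#2 →J2  (J2 flow already set via bond 0)
#5 →J2  (J2 flow already set via bond 0)
#3 →J3  (common-f at J3 fixed by 1)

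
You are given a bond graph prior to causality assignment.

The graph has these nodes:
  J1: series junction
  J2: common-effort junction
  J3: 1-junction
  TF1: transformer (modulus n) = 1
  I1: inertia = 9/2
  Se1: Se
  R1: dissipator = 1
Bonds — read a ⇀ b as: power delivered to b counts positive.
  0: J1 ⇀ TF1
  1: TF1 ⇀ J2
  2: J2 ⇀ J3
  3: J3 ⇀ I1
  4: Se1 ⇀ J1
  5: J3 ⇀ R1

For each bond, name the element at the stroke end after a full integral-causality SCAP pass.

#4 stroke at J1  (Se1: effort source, stroke at far end)
#0 stroke at TF1  (J1: last free bond brings flow in)
#1 stroke at J2  (through TF1, causality passes straight; one stroke at TF1)
#2 stroke at J3  (common-e at J2 fixed by 1)
#3 stroke at I1  (prefer integral on I1)
#5 stroke at J3  (J3: bond 3 brought flow, rest push out)

bond 0 |TF1
bond 1 |J2
bond 2 |J3
bond 3 |I1
bond 4 |J1
bond 5 |J3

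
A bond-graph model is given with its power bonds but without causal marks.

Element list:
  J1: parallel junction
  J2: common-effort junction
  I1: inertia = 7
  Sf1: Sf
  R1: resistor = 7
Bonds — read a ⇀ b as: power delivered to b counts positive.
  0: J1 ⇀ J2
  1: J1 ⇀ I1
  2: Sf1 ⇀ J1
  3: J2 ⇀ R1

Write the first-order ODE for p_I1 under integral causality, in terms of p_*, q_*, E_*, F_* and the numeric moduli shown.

dp_I1/dt = 7*F_Sf1 - p_I1

#2 →Sf1  (source Sf1 imposes f)
#1 →I1  (prefer integral on I1)
#0 →J1  (J1: last free bond brings effort in)
#3 →J2  (J2 needs exactly one e-in)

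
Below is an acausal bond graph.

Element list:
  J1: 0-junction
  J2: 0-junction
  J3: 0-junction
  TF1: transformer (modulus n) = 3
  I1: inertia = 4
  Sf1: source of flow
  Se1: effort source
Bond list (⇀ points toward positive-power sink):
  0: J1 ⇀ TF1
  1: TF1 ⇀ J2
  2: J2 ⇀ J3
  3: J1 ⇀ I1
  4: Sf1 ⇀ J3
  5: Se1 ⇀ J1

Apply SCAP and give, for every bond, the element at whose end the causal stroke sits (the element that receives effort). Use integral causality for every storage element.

b4 →Sf1  (Sf1 (Sf) sets flow on bond)
b5 →J1  (Se1 (Se) sets effort on bond)
b0 →TF1  (J1: bond 5 brought effort, rest push out)
b3 →I1  (J1 effort already set via bond 5)
b2 →J3  (J3: last free bond brings effort in)
b1 →J2  (through TF1, causality passes straight; one stroke at TF1)

b0 |TF1
b1 |J2
b2 |J3
b3 |I1
b4 |Sf1
b5 |J1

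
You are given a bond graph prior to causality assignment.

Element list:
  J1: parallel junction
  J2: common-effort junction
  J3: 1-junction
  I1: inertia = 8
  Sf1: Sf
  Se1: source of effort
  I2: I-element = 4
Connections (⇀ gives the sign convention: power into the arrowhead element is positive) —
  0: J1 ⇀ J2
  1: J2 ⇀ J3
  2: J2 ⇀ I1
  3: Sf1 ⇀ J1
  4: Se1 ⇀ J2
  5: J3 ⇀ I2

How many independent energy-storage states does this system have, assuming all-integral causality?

β3 →Sf1  (Sf1: flow source, stroke at near end)
β4 →J2  (Se1 (Se) sets effort on bond)
β0 →J1  (only one effort-in slot at J1)
β1 →J3  (J2 effort already set via bond 4)
β2 →I1  (J2: bond 4 brought effort, rest push out)
β5 →I2  (J3 needs exactly one f-in)

2  (I1, I2 all integral)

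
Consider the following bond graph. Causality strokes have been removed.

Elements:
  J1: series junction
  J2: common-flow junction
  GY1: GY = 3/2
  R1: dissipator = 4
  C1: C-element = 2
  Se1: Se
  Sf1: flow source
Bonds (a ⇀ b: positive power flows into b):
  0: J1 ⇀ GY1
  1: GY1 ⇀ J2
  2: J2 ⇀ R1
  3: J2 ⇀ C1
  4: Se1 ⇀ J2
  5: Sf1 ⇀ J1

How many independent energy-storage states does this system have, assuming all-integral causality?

1  (C1 all integral)

bond 4 stroke→J2  (Se1 fixes effort; stroke away)
bond 5 stroke→Sf1  (source Sf1 imposes f)
bond 0 stroke→J1  (common-f at J1 fixed by 5)
bond 1 stroke→J2  (through GY1, causality inverts; strokes same side of GY1)
bond 3 stroke→J2  (prefer integral on C1)
bond 2 stroke→R1  (J2: last free bond brings flow in)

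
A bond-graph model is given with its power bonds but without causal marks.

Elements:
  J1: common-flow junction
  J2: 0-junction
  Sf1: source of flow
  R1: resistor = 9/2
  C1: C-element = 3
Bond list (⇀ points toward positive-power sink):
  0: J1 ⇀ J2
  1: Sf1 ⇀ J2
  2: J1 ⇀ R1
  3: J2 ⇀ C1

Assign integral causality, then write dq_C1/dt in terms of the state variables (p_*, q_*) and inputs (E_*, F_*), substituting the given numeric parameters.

dq_C1/dt = F_Sf1 - 2*q_C1/27

β1 stroke at Sf1  (source Sf1 imposes f)
β3 stroke at J2  (C1 outputs effort q/C1)
β0 stroke at J1  (J2 effort already set via bond 3)
β2 stroke at R1  (J1 needs exactly one f-in)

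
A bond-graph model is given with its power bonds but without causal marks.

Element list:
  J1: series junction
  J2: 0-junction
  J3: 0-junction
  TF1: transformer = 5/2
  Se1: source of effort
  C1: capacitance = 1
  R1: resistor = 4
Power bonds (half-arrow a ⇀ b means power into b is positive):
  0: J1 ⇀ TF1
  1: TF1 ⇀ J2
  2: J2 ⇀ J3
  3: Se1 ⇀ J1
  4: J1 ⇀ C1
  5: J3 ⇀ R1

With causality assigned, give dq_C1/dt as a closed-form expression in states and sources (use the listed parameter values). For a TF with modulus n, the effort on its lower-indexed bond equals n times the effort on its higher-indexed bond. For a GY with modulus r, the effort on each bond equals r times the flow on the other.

b3 stroke at J1  (Se1 fixes effort; stroke away)
b4 stroke at J1  (C1 outputs effort q/C1)
b0 stroke at TF1  (J1 needs exactly one f-in)
b1 stroke at J2  (TF1: transformer flips bond 0)
b2 stroke at J3  (J2: bond 1 brought effort, rest push out)
b5 stroke at R1  (J3: bond 2 brought effort, rest push out)

dq_C1/dt = E_Se1/25 - q_C1/25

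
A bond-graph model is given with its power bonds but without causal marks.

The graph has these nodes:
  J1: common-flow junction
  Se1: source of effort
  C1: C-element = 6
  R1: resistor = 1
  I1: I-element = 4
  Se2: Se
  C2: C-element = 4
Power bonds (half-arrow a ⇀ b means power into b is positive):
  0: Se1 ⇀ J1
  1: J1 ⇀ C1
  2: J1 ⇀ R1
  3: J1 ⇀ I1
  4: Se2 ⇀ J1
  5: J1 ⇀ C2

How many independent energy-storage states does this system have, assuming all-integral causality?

3  (C1, C2, I1 all integral)

bond 0 stroke→J1  (Se1 (Se) sets effort on bond)
bond 4 stroke→J1  (Se2: effort source, stroke at far end)
bond 1 stroke→J1  (prefer integral on C1)
bond 3 stroke→I1  (I1 integral (f out))
bond 2 stroke→J1  (common-f at J1 fixed by 3)
bond 5 stroke→J1  (J1 flow already set via bond 3)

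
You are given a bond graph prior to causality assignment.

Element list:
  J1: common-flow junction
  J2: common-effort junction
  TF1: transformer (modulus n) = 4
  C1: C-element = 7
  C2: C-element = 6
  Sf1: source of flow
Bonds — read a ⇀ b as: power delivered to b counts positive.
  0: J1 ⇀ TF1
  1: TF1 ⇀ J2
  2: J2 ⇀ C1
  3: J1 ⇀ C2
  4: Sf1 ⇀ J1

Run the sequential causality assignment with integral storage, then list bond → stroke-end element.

b4 stroke at Sf1  (source Sf1 imposes f)
b0 stroke at J1  (common-f at J1 fixed by 4)
b3 stroke at J1  (J1: bond 4 brought flow, rest push out)
b1 stroke at TF1  (TF1 one-in-one-out from 0)
b2 stroke at J2  (J2: last free bond brings effort in)

#0 |J1
#1 |TF1
#2 |J2
#3 |J1
#4 |Sf1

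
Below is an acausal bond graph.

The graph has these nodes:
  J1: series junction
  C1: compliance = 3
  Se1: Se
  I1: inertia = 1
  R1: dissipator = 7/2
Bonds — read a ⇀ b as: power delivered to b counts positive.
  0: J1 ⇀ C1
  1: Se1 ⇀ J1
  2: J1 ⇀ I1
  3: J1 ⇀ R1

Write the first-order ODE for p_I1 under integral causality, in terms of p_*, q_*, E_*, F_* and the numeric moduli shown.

dp_I1/dt = E_Se1 - 7*p_I1/2 - q_C1/3

b1 stroke at J1  (Se1 fixes effort; stroke away)
b0 stroke at J1  (C1: C, integral causality)
b2 stroke at I1  (prefer integral on I1)
b3 stroke at J1  (J1 flow already set via bond 2)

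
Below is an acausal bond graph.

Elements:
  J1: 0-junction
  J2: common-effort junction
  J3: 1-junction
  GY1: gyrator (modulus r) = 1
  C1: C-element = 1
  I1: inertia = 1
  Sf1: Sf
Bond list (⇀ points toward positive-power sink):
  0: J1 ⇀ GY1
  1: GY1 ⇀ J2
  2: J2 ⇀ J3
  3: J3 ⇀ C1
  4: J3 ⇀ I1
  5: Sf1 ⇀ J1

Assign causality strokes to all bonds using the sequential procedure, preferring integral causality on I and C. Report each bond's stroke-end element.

#5 →Sf1  (Sf1 (Sf) sets flow on bond)
#0 →J1  (only one effort-in slot at J1)
#1 →J2  (GY1 both-in/both-out from 0)
#2 →J3  (common-e at J2 fixed by 1)
#3 →J3  (C1 outputs effort q/C1)
#4 →I1  (closing 1-jn rule on J3)

b0 stroke→J1
b1 stroke→J2
b2 stroke→J3
b3 stroke→J3
b4 stroke→I1
b5 stroke→Sf1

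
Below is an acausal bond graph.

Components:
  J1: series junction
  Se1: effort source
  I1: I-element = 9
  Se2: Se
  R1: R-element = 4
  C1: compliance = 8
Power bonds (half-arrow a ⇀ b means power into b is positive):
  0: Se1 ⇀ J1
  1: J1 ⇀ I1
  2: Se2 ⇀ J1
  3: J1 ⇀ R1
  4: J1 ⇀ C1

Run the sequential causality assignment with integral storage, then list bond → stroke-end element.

β0 |J1  (Se1 (Se) sets effort on bond)
β2 |J1  (Se2 fixes effort; stroke away)
β1 |I1  (prefer integral on I1)
β3 |J1  (1-jn J1 has f-setter on 1)
β4 |J1  (J1 flow already set via bond 1)

bond 0 →J1
bond 1 →I1
bond 2 →J1
bond 3 →J1
bond 4 →J1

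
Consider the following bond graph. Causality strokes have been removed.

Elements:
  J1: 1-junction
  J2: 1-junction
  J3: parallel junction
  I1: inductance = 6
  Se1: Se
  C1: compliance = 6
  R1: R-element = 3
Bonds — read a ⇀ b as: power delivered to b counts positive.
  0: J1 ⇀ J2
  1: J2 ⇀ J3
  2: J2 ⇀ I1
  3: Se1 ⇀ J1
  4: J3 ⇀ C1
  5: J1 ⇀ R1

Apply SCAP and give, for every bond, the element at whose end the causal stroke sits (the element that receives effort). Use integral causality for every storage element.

b0 →J2
b1 →J2
b2 →I1
b3 →J1
b4 →J3
b5 →J1

β3 |J1  (Se1 fixes effort; stroke away)
β2 |I1  (I1 outputs flow p/I1)
β0 |J2  (J2: bond 2 brought flow, rest push out)
β1 |J2  (1-jn J2 has f-setter on 2)
β4 |J3  (J3 needs exactly one e-in)
β5 |J1  (common-f at J1 fixed by 0)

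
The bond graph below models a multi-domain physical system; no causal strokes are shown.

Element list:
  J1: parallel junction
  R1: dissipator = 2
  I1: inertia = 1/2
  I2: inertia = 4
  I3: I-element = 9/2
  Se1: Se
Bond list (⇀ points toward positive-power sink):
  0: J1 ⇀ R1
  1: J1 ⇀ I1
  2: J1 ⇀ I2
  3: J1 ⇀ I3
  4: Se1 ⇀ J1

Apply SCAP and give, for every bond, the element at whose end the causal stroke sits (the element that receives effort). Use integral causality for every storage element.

b0 stroke→R1
b1 stroke→I1
b2 stroke→I2
b3 stroke→I3
b4 stroke→J1

#4 →J1  (source Se1 imposes e)
#0 →R1  (J1: bond 4 brought effort, rest push out)
#1 →I1  (J1 effort already set via bond 4)
#2 →I2  (J1 effort already set via bond 4)
#3 →I3  (0-jn J1 has e-setter on 4)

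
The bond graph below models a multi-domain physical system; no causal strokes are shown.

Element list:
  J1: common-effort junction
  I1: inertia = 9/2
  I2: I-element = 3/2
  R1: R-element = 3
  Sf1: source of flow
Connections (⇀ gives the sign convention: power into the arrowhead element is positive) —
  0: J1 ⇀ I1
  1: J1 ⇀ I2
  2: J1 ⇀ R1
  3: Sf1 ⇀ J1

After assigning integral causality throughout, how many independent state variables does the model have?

2  (I1, I2 all integral)

β3 stroke at Sf1  (Sf1 (Sf) sets flow on bond)
β0 stroke at I1  (I1: I, integral causality)
β1 stroke at I2  (I2: I, integral causality)
β2 stroke at J1  (J1: last free bond brings effort in)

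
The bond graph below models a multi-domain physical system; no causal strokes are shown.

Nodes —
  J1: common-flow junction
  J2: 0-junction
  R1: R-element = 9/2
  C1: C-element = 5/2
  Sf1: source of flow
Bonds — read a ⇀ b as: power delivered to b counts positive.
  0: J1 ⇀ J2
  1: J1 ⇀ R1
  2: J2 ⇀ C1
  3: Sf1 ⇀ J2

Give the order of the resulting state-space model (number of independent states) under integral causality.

#3 stroke at Sf1  (Sf1 (Sf) sets flow on bond)
#2 stroke at J2  (C1 integral (e out))
#0 stroke at J1  (J2: bond 2 brought effort, rest push out)
#1 stroke at R1  (only one flow-in slot at J1)

1  (C1 all integral)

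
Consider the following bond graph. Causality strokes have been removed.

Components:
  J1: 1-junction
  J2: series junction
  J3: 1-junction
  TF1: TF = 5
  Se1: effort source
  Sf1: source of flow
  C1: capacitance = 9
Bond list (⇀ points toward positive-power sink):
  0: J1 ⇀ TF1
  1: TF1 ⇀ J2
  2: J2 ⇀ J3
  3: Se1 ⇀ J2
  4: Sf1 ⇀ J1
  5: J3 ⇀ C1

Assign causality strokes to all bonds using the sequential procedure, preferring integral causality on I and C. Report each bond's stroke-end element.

β3 →J2  (source Se1 imposes e)
β4 →Sf1  (Sf1 (Sf) sets flow on bond)
β0 →J1  (J1 flow already set via bond 4)
β1 →TF1  (TF1: transformer flips bond 0)
β2 →J2  (1-jn J2 has f-setter on 1)
β5 →J3  (common-f at J3 fixed by 2)

β0 stroke→J1
β1 stroke→TF1
β2 stroke→J2
β3 stroke→J2
β4 stroke→Sf1
β5 stroke→J3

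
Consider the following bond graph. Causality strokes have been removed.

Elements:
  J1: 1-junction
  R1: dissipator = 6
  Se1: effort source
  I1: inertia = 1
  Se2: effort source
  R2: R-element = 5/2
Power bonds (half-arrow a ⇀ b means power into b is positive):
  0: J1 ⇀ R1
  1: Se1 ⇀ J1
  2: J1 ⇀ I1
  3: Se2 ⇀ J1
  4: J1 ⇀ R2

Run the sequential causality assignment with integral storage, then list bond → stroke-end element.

bond 1 →J1  (source Se1 imposes e)
bond 3 →J1  (Se2 (Se) sets effort on bond)
bond 2 →I1  (I1 outputs flow p/I1)
bond 0 →J1  (common-f at J1 fixed by 2)
bond 4 →J1  (J1: bond 2 brought flow, rest push out)

bond 0 →J1
bond 1 →J1
bond 2 →I1
bond 3 →J1
bond 4 →J1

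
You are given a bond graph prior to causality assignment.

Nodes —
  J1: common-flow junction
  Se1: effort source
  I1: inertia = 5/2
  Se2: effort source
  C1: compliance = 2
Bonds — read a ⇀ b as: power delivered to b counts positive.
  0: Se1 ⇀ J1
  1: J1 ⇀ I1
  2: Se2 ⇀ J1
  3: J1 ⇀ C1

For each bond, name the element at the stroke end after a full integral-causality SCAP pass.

#0 →J1
#1 →I1
#2 →J1
#3 →J1

b0 stroke→J1  (Se1: effort source, stroke at far end)
b2 stroke→J1  (Se2: effort source, stroke at far end)
b1 stroke→I1  (I1 integral (f out))
b3 stroke→J1  (1-jn J1 has f-setter on 1)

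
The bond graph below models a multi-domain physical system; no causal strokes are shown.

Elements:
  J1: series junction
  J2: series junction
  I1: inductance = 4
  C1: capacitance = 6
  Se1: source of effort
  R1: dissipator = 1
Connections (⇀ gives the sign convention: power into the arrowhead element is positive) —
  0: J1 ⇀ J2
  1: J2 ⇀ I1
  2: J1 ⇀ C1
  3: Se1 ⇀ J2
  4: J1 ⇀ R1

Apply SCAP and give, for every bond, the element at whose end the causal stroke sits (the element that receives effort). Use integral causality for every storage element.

b0 stroke at J2
b1 stroke at I1
b2 stroke at J1
b3 stroke at J2
b4 stroke at J1

#3 →J2  (source Se1 imposes e)
#1 →I1  (prefer integral on I1)
#0 →J2  (J2 flow already set via bond 1)
#2 →J1  (common-f at J1 fixed by 0)
#4 →J1  (1-jn J1 has f-setter on 0)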